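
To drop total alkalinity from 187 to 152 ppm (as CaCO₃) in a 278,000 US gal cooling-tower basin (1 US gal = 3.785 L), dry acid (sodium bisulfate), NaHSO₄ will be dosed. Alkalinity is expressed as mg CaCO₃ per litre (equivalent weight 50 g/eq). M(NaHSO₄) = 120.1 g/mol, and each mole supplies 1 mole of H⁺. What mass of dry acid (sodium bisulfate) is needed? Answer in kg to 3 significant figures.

Volume: 278,000 US gal × 3.785 L/gal = 1,052,230 L.
Alkalinity to neutralize: (187 − 152) = 35 mg/L as CaCO₃ × 1,052,230 L = 36,830 g as CaCO₃.
Equivalents of H⁺ required: 36,830 ÷ 50 g/eq = 736.6 eq = 736.6 mol NaHSO₄.
Mass of NaHSO₄: 736.6 × 120.1 = 88,460 g.

88.5 kg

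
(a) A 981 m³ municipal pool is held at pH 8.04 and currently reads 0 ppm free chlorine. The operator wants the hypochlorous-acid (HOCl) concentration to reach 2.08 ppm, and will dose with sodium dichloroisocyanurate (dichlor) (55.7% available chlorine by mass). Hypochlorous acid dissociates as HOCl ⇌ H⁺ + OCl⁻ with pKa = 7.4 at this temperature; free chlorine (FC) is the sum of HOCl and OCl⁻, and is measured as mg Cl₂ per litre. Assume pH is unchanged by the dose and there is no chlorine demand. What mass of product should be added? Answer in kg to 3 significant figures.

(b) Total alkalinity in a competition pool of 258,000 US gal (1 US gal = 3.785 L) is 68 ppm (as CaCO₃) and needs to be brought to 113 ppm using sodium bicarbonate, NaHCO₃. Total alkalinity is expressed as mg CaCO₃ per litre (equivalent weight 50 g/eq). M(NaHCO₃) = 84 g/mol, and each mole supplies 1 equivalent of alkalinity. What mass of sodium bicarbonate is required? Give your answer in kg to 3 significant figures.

(a) 19.7 kg; (b) 73.8 kg

(a) Volume: 981 m³ = 981,000 L.
(a) [OCl⁻]/[HOCl] = 10^(pH − pKa) = 10^(8.04 − 7.4) = 4.365; fraction as HOCl = 1/(1 + 4.365) = 0.1864.
(a) Free chlorine required for 2.08 ppm HOCl: 2.08 / 0.1864 = 11.16 ppm.
(a) FC to add: 11.16 − 0 = 11.16 mg/L as Cl₂.
(a) Cl₂ equivalent: 11.16 mg/L × 981,000 L = 10,950 g.
(a) Product at 55.7% available Cl: 10,950 / 0.557 = 19,650 g.

(b) Volume: 258,000 US gal × 3.785 L/gal = 976,530 L.
(b) Alkalinity to add: (113 − 68) = 45 mg/L as CaCO₃ × 976,530 L = 43,940 g as CaCO₃.
(b) Equivalents: 43,940 g ÷ 50 g/eq = 878.9 eq.
(b) NaHCO₃ supplies 1 eq per mole → 878.9 mol.
(b) Mass: 878.9 mol × 84 g/mol = 73,830 g.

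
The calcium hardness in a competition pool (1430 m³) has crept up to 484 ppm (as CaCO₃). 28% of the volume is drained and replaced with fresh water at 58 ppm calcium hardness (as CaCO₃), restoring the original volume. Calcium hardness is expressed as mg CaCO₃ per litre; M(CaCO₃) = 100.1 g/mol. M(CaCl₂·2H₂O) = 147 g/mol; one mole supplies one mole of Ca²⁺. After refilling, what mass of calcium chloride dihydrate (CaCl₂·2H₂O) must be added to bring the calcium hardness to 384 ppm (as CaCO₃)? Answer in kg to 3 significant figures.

Volume: 1430 m³ = 1,430,000 L.
After draining 28% and refilling: 484 × 0.72 + 58 × 0.28 = 364.72 ppm.
Deficit to target: 384 − 364.72 = 19.28 mg/L.
As CaCO₃: 19.28 mg/L × 1,430,000 L = 27,570 g; ÷ 100.1 = 275.4 mol Ca²⁺.
Mass: 275.4 × 147 = 40,490 g.

40.5 kg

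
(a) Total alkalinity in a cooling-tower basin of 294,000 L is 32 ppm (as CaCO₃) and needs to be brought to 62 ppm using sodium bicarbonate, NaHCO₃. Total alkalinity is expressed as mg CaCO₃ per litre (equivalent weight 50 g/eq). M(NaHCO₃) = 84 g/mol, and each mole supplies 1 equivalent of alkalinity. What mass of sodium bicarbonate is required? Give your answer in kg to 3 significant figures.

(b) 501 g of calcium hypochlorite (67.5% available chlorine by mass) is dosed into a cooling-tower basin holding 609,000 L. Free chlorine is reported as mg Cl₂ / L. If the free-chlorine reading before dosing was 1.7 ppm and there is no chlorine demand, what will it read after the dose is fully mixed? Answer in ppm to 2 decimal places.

(a) 14.8 kg; (b) 2.26 ppm

(a) Alkalinity to add: (62 − 32) = 30 mg/L as CaCO₃ × 294,000 L = 8820 g as CaCO₃.
(a) Equivalents: 8820 g ÷ 50 g/eq = 176.4 eq.
(a) NaHCO₃ supplies 1 eq per mole → 176.4 mol.
(a) Mass: 176.4 mol × 84 g/mol = 14,820 g.

(b) Available chlorine delivered: 501 g × 0.675 = 338.2 g as Cl₂.
(b) Concentration rise: 338.2 g / 609,000 L = 0.5553 mg/L = 0.56 ppm.
(b) Final FC: 1.7 + 0.56 = 2.26 ppm.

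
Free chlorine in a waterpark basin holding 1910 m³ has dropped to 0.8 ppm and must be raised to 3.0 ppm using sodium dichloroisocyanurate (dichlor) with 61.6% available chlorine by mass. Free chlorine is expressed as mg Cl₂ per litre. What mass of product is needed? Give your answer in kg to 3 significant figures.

Volume: 1910 m³ = 1,910,000 L.
Chlorine deficit: 3.0 − 0.8 = 2.2 ppm = 2.2 mg/L as Cl₂.
Cl₂ equivalent needed: 2.2 mg/L × 1,910,000 L = 4,202,000 mg = 4202 g.
Product at 61.6% available chlorine: 4202 / 0.616 = 6821 g.

6.82 kg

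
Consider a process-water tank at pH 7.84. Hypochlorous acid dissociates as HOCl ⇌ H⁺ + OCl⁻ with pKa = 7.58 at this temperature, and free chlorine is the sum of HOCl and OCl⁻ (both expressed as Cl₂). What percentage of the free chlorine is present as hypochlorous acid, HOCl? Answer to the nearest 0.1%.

35.5%

[OCl⁻]/[HOCl] = 10^(pH − pKa) = 10^(7.84 − 7.58) = 10^0.26 = 1.82.
Fraction as HOCl = 1 / (1 + 1.82) = 0.3546.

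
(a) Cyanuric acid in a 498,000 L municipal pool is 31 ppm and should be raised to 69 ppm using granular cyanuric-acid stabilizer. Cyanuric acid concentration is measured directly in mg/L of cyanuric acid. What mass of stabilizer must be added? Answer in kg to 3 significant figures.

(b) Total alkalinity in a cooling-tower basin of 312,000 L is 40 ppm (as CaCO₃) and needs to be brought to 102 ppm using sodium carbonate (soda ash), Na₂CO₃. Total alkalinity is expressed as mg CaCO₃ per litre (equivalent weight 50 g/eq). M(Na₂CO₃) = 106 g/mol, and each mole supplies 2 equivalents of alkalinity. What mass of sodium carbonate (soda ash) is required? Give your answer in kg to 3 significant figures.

(a) 18.9 kg; (b) 20.5 kg

(a) CYA to add: (69 − 31) = 38 mg/L × 498,000 L = 18,920 g cyanuric acid.

(b) Alkalinity to add: (102 − 40) = 62 mg/L as CaCO₃ × 312,000 L = 19,340 g as CaCO₃.
(b) Equivalents: 19,340 g ÷ 50 g/eq = 386.9 eq.
(b) Each mole of Na₂CO₃ supplies 2 eq, so 386.9 / 2 = 193.4 mol.
(b) Mass: 193.4 mol × 106 g/mol = 20,500 g.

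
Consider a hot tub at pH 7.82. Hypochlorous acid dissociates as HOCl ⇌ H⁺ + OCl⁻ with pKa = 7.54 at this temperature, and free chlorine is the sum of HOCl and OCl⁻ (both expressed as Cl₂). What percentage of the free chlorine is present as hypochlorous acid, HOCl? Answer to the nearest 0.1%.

[OCl⁻]/[HOCl] = 10^(pH − pKa) = 10^(7.82 − 7.54) = 10^0.28 = 1.905.
Fraction as HOCl = 1 / (1 + 1.905) = 0.3442.

34.4%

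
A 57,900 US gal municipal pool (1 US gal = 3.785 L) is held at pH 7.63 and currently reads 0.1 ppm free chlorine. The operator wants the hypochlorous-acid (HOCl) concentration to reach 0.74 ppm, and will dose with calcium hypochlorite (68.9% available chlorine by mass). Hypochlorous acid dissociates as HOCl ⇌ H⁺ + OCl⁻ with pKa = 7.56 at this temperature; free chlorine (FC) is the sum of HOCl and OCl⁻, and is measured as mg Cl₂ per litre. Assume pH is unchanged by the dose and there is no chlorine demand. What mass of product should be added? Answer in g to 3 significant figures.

480 g

Volume: 57,900 US gal × 3.785 L/gal = 219,152 L.
[OCl⁻]/[HOCl] = 10^(pH − pKa) = 10^(7.63 − 7.56) = 1.175; fraction as HOCl = 1/(1 + 1.175) = 0.4598.
Free chlorine required for 0.74 ppm HOCl: 0.74 / 0.4598 = 1.609 ppm.
FC to add: 1.609 − 0.1 = 1.509 mg/L as Cl₂.
Cl₂ equivalent: 1.509 mg/L × 219,152 L = 330.8 g.
Product at 68.9% available Cl: 330.8 / 0.689 = 480.1 g.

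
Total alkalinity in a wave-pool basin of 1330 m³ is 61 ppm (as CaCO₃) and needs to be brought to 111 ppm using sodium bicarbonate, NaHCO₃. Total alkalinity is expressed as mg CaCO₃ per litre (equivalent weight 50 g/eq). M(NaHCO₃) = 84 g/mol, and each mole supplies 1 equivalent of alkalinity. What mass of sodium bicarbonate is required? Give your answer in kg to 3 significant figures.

Volume: 1330 m³ = 1,330,000 L.
Alkalinity to add: (111 − 61) = 50 mg/L as CaCO₃ × 1,330,000 L = 66,500 g as CaCO₃.
Equivalents: 66,500 g ÷ 50 g/eq = 1330 eq.
NaHCO₃ supplies 1 eq per mole → 1330 mol.
Mass: 1330 mol × 84 g/mol = 111,700 g.

112 kg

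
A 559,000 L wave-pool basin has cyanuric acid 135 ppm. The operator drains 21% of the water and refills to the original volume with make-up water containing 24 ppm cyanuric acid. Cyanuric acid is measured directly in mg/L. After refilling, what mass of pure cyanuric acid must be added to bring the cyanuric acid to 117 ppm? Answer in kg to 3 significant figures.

2.97 kg

After draining 21% and refilling: 135 × 0.79 + 24 × 0.21 = 111.69 ppm.
Deficit to target: 117 − 111.69 = 5.31 mg/L.
Mass: 5.31 mg/L × 559,000 L = 2968 g cyanuric acid.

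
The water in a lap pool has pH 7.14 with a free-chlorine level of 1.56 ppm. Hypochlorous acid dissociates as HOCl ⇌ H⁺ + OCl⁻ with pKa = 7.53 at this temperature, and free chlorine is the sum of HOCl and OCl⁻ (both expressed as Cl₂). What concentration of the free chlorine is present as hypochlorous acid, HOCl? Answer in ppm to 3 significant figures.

1.11 ppm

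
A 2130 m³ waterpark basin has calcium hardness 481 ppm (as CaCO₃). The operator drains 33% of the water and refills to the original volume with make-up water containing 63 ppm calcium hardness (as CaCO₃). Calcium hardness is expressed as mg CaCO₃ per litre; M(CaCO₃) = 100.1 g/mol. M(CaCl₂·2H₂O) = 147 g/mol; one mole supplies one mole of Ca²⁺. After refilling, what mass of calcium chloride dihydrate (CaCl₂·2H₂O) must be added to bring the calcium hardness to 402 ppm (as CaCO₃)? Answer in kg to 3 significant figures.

Volume: 2130 m³ = 2,130,000 L.
After draining 33% and refilling: 481 × 0.67 + 63 × 0.33 = 343.06 ppm.
Deficit to target: 402 − 343.06 = 58.94 mg/L.
As CaCO₃: 58.94 mg/L × 2,130,000 L = 125,500 g; ÷ 100.1 = 1254 mol Ca²⁺.
Mass: 1254 × 147 = 184,400 g.

184 kg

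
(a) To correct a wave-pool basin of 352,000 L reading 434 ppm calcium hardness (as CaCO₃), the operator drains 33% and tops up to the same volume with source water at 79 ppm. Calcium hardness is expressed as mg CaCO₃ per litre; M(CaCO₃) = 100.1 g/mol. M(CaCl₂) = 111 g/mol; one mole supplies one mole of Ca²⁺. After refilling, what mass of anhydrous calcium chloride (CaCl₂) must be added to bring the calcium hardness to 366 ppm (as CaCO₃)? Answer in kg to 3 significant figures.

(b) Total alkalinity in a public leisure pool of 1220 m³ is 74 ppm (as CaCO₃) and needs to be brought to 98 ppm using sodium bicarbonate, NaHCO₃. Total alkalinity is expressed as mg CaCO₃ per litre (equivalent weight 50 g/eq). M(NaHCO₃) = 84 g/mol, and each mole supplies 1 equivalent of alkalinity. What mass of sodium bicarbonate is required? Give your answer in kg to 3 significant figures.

(a) After draining 33% and refilling: 434 × 0.67 + 79 × 0.33 = 316.85 ppm.
(a) Deficit to target: 366 − 316.85 = 49.15 mg/L.
(a) As CaCO₃: 49.15 mg/L × 352,000 L = 17,300 g; ÷ 100.1 = 172.8 mol Ca²⁺.
(a) Mass: 172.8 × 111 = 19,180 g.

(b) Volume: 1220 m³ = 1,220,000 L.
(b) Alkalinity to add: (98 − 74) = 24 mg/L as CaCO₃ × 1,220,000 L = 29,280 g as CaCO₃.
(b) Equivalents: 29,280 g ÷ 50 g/eq = 585.6 eq.
(b) NaHCO₃ supplies 1 eq per mole → 585.6 mol.
(b) Mass: 585.6 mol × 84 g/mol = 49,190 g.

(a) 19.2 kg; (b) 49.2 kg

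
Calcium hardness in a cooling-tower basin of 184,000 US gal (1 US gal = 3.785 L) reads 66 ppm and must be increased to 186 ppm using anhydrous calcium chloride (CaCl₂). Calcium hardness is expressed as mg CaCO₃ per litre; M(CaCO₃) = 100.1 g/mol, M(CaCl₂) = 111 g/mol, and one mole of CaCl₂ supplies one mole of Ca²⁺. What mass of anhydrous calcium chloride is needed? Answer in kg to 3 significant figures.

92.7 kg

Volume: 184,000 US gal × 3.785 L/gal = 696,440 L.
Hardness to add: (186 − 66) = 120 mg/L as CaCO₃ × 696,440 L = 83,570 g as CaCO₃.
Moles of Ca²⁺ (1 mol Ca²⁺ ≡ 1 mol CaCO₃): 83,570 / 100.1 g/mol = 834.9 mol.
Mass of CaCl₂: 834.9 × 111 = 92,670 g.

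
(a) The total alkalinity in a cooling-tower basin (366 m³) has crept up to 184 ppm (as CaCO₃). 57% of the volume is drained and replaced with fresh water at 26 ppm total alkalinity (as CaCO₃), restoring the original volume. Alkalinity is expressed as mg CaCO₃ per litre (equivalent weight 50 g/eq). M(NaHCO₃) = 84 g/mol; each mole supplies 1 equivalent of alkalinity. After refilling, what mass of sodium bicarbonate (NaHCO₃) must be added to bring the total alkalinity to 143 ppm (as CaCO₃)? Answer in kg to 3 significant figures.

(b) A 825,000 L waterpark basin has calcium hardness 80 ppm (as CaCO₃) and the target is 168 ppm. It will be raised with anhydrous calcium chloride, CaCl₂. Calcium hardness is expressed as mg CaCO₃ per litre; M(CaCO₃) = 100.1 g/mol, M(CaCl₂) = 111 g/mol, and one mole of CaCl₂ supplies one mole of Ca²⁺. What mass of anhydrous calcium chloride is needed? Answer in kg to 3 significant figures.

(a) Volume: 366 m³ = 366,000 L.
(a) After draining 57% and refilling: 184 × 0.43 + 26 × 0.57 = 93.94 ppm.
(a) Deficit to target: 143 − 93.94 = 49.06 mg/L.
(a) As CaCO₃: 49.06 mg/L × 366,000 L = 17,960 g; ÷ 50 g/eq ÷ 1 = 359.1 mol NaHCO₃.
(a) Mass: 359.1 × 84 = 30,170 g.

(b) Hardness to add: (168 − 80) = 88 mg/L as CaCO₃ × 825,000 L = 72,600 g as CaCO₃.
(b) Moles of Ca²⁺ (1 mol Ca²⁺ ≡ 1 mol CaCO₃): 72,600 / 100.1 g/mol = 725.3 mol.
(b) Mass of CaCl₂: 725.3 × 111 = 80,510 g.

(a) 30.2 kg; (b) 80.5 kg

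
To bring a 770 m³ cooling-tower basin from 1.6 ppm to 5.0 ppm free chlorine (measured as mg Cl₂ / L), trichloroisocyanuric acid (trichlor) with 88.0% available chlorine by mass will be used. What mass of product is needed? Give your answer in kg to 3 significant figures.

2.98 kg

Volume: 770 m³ = 770,000 L.
Chlorine deficit: 5.0 − 1.6 = 3.4 ppm = 3.4 mg/L as Cl₂.
Cl₂ equivalent needed: 3.4 mg/L × 770,000 L = 2,618,000 mg = 2618 g.
Product at 88.0% available chlorine: 2618 / 0.88 = 2975 g.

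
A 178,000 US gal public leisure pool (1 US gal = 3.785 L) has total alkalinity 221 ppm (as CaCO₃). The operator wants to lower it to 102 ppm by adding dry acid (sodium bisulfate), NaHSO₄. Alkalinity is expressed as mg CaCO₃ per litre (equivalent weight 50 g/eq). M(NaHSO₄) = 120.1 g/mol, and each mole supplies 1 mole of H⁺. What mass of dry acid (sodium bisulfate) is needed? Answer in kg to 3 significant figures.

Volume: 178,000 US gal × 3.785 L/gal = 673,730 L.
Alkalinity to neutralize: (221 − 102) = 119 mg/L as CaCO₃ × 673,730 L = 80,170 g as CaCO₃.
Equivalents of H⁺ required: 80,170 ÷ 50 g/eq = 1603 eq = 1603 mol NaHSO₄.
Mass of NaHSO₄: 1603 × 120.1 = 192,600 g.

193 kg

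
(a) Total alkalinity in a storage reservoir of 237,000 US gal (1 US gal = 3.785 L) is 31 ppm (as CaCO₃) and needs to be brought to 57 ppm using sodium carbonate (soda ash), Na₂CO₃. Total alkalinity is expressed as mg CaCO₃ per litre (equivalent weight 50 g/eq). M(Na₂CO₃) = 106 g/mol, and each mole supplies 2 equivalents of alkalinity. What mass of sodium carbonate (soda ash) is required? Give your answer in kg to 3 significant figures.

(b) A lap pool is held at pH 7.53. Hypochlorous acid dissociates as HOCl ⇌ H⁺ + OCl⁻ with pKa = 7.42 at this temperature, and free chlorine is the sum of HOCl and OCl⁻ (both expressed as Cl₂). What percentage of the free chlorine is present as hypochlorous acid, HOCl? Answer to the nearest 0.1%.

(a) 24.7 kg; (b) 43.7%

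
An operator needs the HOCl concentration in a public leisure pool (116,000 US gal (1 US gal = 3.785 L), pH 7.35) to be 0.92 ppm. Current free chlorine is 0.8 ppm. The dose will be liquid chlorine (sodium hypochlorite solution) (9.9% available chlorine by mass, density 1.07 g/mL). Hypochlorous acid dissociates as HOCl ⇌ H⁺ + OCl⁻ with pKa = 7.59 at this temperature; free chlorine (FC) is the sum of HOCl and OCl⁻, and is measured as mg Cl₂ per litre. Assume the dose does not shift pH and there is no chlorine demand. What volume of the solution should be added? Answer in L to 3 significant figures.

2.69 L

Volume: 116,000 US gal × 3.785 L/gal = 439,060 L.
[OCl⁻]/[HOCl] = 10^(pH − pKa) = 10^(7.35 − 7.59) = 0.5754; fraction as HOCl = 1/(1 + 0.5754) = 0.6347.
Free chlorine required for 0.92 ppm HOCl: 0.92 / 0.6347 = 1.449 ppm.
FC to add: 1.449 − 0.8 = 0.6494 mg/L as Cl₂.
Cl₂ equivalent: 0.6494 mg/L × 439,060 L = 285.1 g.
Product at 9.9% available Cl: 285.1 / 0.099 = 2880 g.
Volume: 2880 g ÷ 1.07 g/mL = 2692 mL.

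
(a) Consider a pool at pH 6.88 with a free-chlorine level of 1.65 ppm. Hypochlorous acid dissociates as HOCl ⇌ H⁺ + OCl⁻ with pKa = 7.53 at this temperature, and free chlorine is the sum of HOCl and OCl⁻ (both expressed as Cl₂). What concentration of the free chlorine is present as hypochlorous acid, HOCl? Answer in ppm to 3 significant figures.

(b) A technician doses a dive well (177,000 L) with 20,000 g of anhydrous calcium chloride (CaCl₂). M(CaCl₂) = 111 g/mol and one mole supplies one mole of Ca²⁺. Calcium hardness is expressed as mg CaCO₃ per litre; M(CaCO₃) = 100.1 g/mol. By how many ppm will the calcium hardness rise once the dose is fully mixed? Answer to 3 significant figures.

(a) [OCl⁻]/[HOCl] = 10^(pH − pKa) = 10^(6.88 − 7.53) = 10^-0.65 = 0.2239.
(a) Fraction as HOCl = 1 / (1 + 0.2239) = 0.8171.
(a) HOCl = 0.8171 × 1.65 ppm = 1.348 ppm.

(b) Moles of Ca²⁺: 20,000 g ÷ 111 g/mol = 180.2 mol.
(b) As CaCO₃: 180.2 mol × 100.1 g/mol = 18,040 g.
(b) Rise: 18,040 g / 177,000 L × 1000 = 101.9 mg/L.

(a) 1.35 ppm; (b) 102 ppm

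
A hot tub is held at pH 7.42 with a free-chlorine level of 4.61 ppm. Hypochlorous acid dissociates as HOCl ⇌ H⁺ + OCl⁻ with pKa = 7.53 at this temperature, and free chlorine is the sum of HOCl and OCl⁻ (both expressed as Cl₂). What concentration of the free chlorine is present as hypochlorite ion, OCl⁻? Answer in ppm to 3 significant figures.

2.01 ppm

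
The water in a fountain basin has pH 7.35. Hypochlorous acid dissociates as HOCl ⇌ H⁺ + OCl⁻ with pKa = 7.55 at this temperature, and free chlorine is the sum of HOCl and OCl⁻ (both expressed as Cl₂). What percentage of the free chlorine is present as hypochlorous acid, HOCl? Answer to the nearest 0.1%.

[OCl⁻]/[HOCl] = 10^(pH − pKa) = 10^(7.35 − 7.55) = 10^-0.20 = 0.631.
Fraction as HOCl = 1 / (1 + 0.631) = 0.6131.

61.3%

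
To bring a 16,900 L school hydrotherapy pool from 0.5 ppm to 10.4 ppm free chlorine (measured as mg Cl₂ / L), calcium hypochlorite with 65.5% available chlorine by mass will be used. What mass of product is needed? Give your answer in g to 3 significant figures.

255 g

Chlorine deficit: 10.4 − 0.5 = 9.9 ppm = 9.9 mg/L as Cl₂.
Cl₂ equivalent needed: 9.9 mg/L × 16,900 L = 167,300 mg = 167.3 g.
Product at 65.5% available chlorine: 167.3 / 0.655 = 255.4 g.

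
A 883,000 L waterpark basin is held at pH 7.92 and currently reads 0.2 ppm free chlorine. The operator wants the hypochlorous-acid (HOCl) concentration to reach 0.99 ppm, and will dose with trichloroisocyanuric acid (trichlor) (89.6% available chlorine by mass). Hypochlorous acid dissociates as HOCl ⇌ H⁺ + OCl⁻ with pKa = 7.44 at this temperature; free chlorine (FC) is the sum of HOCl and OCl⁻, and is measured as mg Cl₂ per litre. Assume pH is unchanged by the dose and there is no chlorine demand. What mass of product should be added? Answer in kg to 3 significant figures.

3.72 kg

[OCl⁻]/[HOCl] = 10^(pH − pKa) = 10^(7.92 − 7.44) = 3.02; fraction as HOCl = 1/(1 + 3.02) = 0.2488.
Free chlorine required for 0.99 ppm HOCl: 0.99 / 0.2488 = 3.98 ppm.
FC to add: 3.98 − 0.2 = 3.78 mg/L as Cl₂.
Cl₂ equivalent: 3.78 mg/L × 883,000 L = 3338 g.
Product at 89.6% available Cl: 3338 / 0.896 = 3725 g.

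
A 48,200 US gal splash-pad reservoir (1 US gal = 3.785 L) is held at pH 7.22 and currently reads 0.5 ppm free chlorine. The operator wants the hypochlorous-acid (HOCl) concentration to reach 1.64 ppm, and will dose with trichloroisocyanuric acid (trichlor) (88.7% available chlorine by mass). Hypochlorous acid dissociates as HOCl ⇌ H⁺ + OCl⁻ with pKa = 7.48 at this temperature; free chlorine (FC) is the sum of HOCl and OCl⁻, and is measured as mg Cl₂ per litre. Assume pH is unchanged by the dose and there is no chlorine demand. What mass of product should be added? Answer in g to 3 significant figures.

420 g

Volume: 48,200 US gal × 3.785 L/gal = 182,437 L.
[OCl⁻]/[HOCl] = 10^(pH − pKa) = 10^(7.22 − 7.48) = 0.5495; fraction as HOCl = 1/(1 + 0.5495) = 0.6454.
Free chlorine required for 1.64 ppm HOCl: 1.64 / 0.6454 = 2.541 ppm.
FC to add: 2.541 − 0.5 = 2.041 mg/L as Cl₂.
Cl₂ equivalent: 2.041 mg/L × 182,437 L = 372.4 g.
Product at 88.7% available Cl: 372.4 / 0.887 = 419.8 g.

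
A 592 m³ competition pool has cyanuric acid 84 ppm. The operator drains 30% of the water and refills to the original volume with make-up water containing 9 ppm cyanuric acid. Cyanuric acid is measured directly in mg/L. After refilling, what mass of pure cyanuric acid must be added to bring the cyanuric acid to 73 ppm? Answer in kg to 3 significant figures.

Volume: 592 m³ = 592,000 L.
After draining 30% and refilling: 84 × 0.70 + 9 × 0.30 = 61.5 ppm.
Deficit to target: 73 − 61.5 = 11.5 mg/L.
Mass: 11.5 mg/L × 592,000 L = 6808 g cyanuric acid.

6.81 kg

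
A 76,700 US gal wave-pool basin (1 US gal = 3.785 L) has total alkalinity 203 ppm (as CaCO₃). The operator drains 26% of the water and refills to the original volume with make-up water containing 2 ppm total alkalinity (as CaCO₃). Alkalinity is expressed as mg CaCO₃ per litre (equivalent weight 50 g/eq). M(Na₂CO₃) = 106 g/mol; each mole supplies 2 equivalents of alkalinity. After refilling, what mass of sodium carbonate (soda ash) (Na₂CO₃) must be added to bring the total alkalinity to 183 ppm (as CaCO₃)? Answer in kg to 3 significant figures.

9.93 kg

Volume: 76,700 US gal × 3.785 L/gal = 290,310 L.
After draining 26% and refilling: 203 × 0.74 + 2 × 0.26 = 150.74 ppm.
Deficit to target: 183 − 150.74 = 32.26 mg/L.
As CaCO₃: 32.26 mg/L × 290,310 L = 9365 g; ÷ 50 g/eq ÷ 2 = 93.65 mol Na₂CO₃.
Mass: 93.65 × 106 = 9927 g.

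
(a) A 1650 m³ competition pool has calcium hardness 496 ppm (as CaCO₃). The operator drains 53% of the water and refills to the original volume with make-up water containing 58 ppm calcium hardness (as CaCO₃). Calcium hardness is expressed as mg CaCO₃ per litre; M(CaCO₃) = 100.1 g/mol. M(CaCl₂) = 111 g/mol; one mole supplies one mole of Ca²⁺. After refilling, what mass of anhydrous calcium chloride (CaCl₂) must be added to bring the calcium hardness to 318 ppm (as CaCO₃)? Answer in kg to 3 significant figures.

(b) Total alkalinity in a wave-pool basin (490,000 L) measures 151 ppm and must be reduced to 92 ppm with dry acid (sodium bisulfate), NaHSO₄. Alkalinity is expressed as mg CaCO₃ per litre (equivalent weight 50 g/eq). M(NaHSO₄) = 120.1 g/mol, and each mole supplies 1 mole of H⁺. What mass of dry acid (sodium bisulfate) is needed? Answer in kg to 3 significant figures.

(a) 99.1 kg; (b) 69.4 kg

(a) Volume: 1650 m³ = 1,650,000 L.
(a) After draining 53% and refilling: 496 × 0.47 + 58 × 0.53 = 263.86 ppm.
(a) Deficit to target: 318 − 263.86 = 54.14 mg/L.
(a) As CaCO₃: 54.14 mg/L × 1,650,000 L = 89,330 g; ÷ 100.1 = 892.4 mol Ca²⁺.
(a) Mass: 892.4 × 111 = 99,060 g.

(b) Alkalinity to neutralize: (151 − 92) = 59 mg/L as CaCO₃ × 490,000 L = 28,910 g as CaCO₃.
(b) Equivalents of H⁺ required: 28,910 ÷ 50 g/eq = 578.2 eq = 578.2 mol NaHSO₄.
(b) Mass of NaHSO₄: 578.2 × 120.1 = 69,440 g.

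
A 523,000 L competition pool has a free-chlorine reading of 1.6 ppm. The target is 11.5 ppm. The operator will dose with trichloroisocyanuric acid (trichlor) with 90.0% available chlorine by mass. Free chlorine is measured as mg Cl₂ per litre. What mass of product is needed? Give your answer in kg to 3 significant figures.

Chlorine deficit: 11.5 − 1.6 = 9.9 ppm = 9.9 mg/L as Cl₂.
Cl₂ equivalent needed: 9.9 mg/L × 523,000 L = 5,178,000 mg = 5178 g.
Product at 90.0% available chlorine: 5178 / 0.9 = 5753 g.

5.75 kg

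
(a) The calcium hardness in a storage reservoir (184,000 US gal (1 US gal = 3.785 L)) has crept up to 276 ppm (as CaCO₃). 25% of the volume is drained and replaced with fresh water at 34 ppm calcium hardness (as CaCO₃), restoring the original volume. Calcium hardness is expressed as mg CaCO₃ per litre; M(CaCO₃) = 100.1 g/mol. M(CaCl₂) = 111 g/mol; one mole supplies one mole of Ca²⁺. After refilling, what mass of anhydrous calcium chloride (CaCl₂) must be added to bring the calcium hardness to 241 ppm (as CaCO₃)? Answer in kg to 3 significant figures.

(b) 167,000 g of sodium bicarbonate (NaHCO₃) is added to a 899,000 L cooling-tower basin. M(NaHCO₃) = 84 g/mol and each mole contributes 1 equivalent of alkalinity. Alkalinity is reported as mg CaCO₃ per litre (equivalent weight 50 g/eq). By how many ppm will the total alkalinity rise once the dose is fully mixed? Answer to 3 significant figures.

(a) 19.7 kg; (b) 111 ppm

(a) Volume: 184,000 US gal × 3.785 L/gal = 696,440 L.
(a) After draining 25% and refilling: 276 × 0.75 + 34 × 0.25 = 215.5 ppm.
(a) Deficit to target: 241 − 215.5 = 25.5 mg/L.
(a) As CaCO₃: 25.5 mg/L × 696,440 L = 17,760 g; ÷ 100.1 = 177.4 mol Ca²⁺.
(a) Mass: 177.4 × 111 = 19,690 g.

(b) Moles of NaHCO₃: 167,000 g ÷ 84 g/mol = 1988 mol → 1988 eq of alkalinity.
(b) As CaCO₃: 1988 eq × 50 g/eq = 99,400 g.
(b) Rise: 99,400 g / 899,000 L × 1000 = 110.6 mg/L.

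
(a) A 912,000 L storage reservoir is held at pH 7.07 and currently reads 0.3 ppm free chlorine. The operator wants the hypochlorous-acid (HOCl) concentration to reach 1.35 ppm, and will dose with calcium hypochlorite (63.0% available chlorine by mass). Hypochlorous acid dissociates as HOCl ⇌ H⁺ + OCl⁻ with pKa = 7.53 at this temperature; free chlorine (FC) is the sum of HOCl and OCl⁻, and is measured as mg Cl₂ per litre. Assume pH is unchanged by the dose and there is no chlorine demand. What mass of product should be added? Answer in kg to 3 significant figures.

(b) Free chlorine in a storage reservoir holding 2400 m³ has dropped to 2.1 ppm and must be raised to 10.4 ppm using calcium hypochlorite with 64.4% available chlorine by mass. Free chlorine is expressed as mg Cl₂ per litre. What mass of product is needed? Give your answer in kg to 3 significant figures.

(a) 2.20 kg; (b) 30.9 kg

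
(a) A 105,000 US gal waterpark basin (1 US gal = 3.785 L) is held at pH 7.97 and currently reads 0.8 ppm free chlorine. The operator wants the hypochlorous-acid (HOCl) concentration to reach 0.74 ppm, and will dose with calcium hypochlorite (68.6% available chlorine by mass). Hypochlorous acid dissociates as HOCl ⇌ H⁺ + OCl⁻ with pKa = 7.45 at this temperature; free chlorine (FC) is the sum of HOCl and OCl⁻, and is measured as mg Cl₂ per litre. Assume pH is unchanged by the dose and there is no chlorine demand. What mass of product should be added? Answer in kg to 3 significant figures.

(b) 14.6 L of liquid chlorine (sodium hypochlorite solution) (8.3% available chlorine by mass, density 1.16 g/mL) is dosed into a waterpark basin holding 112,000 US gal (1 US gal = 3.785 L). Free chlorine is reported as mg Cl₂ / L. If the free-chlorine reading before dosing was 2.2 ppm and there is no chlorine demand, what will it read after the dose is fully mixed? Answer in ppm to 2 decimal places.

(a) Volume: 105,000 US gal × 3.785 L/gal = 397,425 L.
(a) [OCl⁻]/[HOCl] = 10^(pH − pKa) = 10^(7.97 − 7.45) = 3.311; fraction as HOCl = 1/(1 + 3.311) = 0.2319.
(a) Free chlorine required for 0.74 ppm HOCl: 0.74 / 0.2319 = 3.19 ppm.
(a) FC to add: 3.19 − 0.8 = 2.39 mg/L as Cl₂.
(a) Cl₂ equivalent: 2.39 mg/L × 397,425 L = 950 g.
(a) Product at 68.6% available Cl: 950 / 0.686 = 1385 g.

(b) Volume: 112,000 US gal × 3.785 L/gal = 423,920 L.
(b) Mass of solution: 14.6 L × 1000 mL/L × 1.16 g/mL = 16,940 g.
(b) Available chlorine delivered: 16,940 g × 0.083 = 1406 g as Cl₂.
(b) Concentration rise: 1406 g / 423,920 L = 3.316 mg/L = 3.32 ppm.
(b) Final FC: 2.2 + 3.32 = 5.52 ppm.

(a) 1.38 kg; (b) 5.52 ppm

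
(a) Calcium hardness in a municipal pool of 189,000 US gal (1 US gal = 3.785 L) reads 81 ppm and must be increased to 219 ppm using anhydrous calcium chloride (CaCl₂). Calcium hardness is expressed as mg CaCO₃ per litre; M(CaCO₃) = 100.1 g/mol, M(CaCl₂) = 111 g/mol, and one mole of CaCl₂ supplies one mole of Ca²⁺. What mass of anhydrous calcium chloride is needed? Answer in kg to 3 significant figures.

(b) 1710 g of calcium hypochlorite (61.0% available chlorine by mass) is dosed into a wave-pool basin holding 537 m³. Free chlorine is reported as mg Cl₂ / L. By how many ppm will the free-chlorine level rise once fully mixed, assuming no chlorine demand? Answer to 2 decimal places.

(a) 109 kg; (b) 1.94 ppm

(a) Volume: 189,000 US gal × 3.785 L/gal = 715,365 L.
(a) Hardness to add: (219 − 81) = 138 mg/L as CaCO₃ × 715,365 L = 98,720 g as CaCO₃.
(a) Moles of Ca²⁺ (1 mol Ca²⁺ ≡ 1 mol CaCO₃): 98,720 / 100.1 g/mol = 986.2 mol.
(a) Mass of CaCl₂: 986.2 × 111 = 109,500 g.

(b) Volume: 537 m³ = 537,000 L.
(b) Available chlorine delivered: 1710 g × 0.61 = 1043 g as Cl₂.
(b) Concentration rise: 1043 g / 537,000 L = 1.942 mg/L = 1.94 ppm.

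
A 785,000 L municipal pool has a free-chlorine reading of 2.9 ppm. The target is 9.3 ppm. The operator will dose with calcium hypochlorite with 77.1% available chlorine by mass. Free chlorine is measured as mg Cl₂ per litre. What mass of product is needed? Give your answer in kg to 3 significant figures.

6.52 kg

Chlorine deficit: 9.3 − 2.9 = 6.4 ppm = 6.4 mg/L as Cl₂.
Cl₂ equivalent needed: 6.4 mg/L × 785,000 L = 5,024,000 mg = 5024 g.
Product at 77.1% available chlorine: 5024 / 0.771 = 6516 g.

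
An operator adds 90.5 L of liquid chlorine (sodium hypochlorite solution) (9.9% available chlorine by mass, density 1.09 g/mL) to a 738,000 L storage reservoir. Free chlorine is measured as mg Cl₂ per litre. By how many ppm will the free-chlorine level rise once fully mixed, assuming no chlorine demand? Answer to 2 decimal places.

13.23 ppm

Mass of solution: 90.5 L × 1000 mL/L × 1.09 g/mL = 98,640 g.
Available chlorine delivered: 98,640 g × 0.099 = 9766 g as Cl₂.
Concentration rise: 9766 g / 738,000 L = 13.23 mg/L = 13.23 ppm.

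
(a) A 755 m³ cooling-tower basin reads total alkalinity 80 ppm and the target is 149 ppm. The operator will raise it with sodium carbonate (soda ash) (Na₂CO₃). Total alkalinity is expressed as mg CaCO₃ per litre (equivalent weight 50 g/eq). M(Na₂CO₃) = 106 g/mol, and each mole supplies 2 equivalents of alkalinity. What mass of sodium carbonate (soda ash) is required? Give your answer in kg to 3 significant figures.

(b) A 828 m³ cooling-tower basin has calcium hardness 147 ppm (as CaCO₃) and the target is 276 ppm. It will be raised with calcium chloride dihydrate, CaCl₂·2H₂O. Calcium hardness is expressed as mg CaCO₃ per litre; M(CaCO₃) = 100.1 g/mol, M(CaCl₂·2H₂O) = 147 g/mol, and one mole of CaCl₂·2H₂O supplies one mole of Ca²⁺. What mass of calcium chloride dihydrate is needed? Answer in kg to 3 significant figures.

(a) 55.2 kg; (b) 157 kg

(a) Volume: 755 m³ = 755,000 L.
(a) Alkalinity to add: (149 − 80) = 69 mg/L as CaCO₃ × 755,000 L = 52,100 g as CaCO₃.
(a) Equivalents: 52,100 g ÷ 50 g/eq = 1042 eq.
(a) Each mole of Na₂CO₃ supplies 2 eq, so 1042 / 2 = 521 mol.
(a) Mass: 521 mol × 106 g/mol = 55,220 g.

(b) Volume: 828 m³ = 828,000 L.
(b) Hardness to add: (276 − 147) = 129 mg/L as CaCO₃ × 828,000 L = 106,800 g as CaCO₃.
(b) Moles of Ca²⁺ (1 mol Ca²⁺ ≡ 1 mol CaCO₃): 106,800 / 100.1 g/mol = 1067 mol.
(b) Mass of CaCl₂·2H₂O: 1067 × 147 = 156,900 g.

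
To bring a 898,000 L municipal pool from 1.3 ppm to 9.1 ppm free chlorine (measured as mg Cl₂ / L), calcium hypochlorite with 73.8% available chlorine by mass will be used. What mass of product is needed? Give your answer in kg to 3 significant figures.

Chlorine deficit: 9.1 − 1.3 = 7.8 ppm = 7.8 mg/L as Cl₂.
Cl₂ equivalent needed: 7.8 mg/L × 898,000 L = 7,004,000 mg = 7004 g.
Product at 73.8% available chlorine: 7004 / 0.738 = 9491 g.

9.49 kg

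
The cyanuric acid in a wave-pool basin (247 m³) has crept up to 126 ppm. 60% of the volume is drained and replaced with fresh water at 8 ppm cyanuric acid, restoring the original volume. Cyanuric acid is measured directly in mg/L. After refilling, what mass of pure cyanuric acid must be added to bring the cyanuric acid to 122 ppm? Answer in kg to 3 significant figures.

16.5 kg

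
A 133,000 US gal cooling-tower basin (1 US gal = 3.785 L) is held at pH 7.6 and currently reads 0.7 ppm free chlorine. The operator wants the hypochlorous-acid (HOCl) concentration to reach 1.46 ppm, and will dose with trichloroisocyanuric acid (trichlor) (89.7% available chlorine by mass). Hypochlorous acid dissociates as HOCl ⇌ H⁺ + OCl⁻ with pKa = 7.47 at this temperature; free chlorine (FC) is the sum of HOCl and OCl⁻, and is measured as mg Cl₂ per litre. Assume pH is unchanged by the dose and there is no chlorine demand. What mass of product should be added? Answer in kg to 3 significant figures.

Volume: 133,000 US gal × 3.785 L/gal = 503,405 L.
[OCl⁻]/[HOCl] = 10^(pH − pKa) = 10^(7.6 − 7.47) = 1.349; fraction as HOCl = 1/(1 + 1.349) = 0.4257.
Free chlorine required for 1.46 ppm HOCl: 1.46 / 0.4257 = 3.429 ppm.
FC to add: 3.429 − 0.7 = 2.729 mg/L as Cl₂.
Cl₂ equivalent: 2.729 mg/L × 503,405 L = 1374 g.
Product at 89.7% available Cl: 1374 / 0.897 = 1532 g.

1.53 kg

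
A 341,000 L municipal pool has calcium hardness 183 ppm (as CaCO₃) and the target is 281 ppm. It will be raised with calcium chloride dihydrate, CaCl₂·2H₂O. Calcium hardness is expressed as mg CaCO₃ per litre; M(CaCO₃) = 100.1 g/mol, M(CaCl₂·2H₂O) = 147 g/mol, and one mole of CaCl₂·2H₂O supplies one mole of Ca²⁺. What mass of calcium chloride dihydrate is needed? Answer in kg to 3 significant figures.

Hardness to add: (281 − 183) = 98 mg/L as CaCO₃ × 341,000 L = 33,420 g as CaCO₃.
Moles of Ca²⁺ (1 mol Ca²⁺ ≡ 1 mol CaCO₃): 33,420 / 100.1 g/mol = 333.8 mol.
Mass of CaCl₂·2H₂O: 333.8 × 147 = 49,080 g.

49.1 kg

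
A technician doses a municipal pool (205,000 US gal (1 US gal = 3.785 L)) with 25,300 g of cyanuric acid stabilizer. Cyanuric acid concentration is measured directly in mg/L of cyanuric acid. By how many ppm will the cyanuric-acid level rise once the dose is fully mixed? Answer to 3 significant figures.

Volume: 205,000 US gal × 3.785 L/gal = 775,925 L.
Rise: 25,300 g / 775,925 L × 1000 = 32.61 mg/L.

32.6 ppm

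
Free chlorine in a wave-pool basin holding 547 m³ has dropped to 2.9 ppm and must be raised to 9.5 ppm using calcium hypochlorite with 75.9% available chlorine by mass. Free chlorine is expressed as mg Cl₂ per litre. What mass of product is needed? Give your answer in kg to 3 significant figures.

4.76 kg

Volume: 547 m³ = 547,000 L.
Chlorine deficit: 9.5 − 2.9 = 6.6 ppm = 6.6 mg/L as Cl₂.
Cl₂ equivalent needed: 6.6 mg/L × 547,000 L = 3,610,000 mg = 3610 g.
Product at 75.9% available chlorine: 3610 / 0.759 = 4757 g.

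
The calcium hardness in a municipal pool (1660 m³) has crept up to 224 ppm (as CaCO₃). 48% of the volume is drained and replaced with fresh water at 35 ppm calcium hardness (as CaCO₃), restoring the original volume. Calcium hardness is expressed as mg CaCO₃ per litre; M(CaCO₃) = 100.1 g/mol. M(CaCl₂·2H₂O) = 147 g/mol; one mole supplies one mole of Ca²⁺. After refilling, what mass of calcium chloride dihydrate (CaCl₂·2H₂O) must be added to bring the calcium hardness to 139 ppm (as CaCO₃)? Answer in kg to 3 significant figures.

Volume: 1660 m³ = 1,660,000 L.
After draining 48% and refilling: 224 × 0.52 + 35 × 0.48 = 133.28 ppm.
Deficit to target: 139 − 133.28 = 5.72 mg/L.
As CaCO₃: 5.72 mg/L × 1,660,000 L = 9495 g; ÷ 100.1 = 94.86 mol Ca²⁺.
Mass: 94.86 × 147 = 13,940 g.

13.9 kg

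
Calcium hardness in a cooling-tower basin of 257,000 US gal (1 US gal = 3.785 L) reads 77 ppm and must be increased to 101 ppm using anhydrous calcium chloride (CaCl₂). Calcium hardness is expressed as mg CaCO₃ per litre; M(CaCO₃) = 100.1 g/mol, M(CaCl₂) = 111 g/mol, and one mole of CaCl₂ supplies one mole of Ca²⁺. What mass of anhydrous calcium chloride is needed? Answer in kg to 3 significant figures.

25.9 kg

Volume: 257,000 US gal × 3.785 L/gal = 972,745 L.
Hardness to add: (101 − 77) = 24 mg/L as CaCO₃ × 972,745 L = 23,350 g as CaCO₃.
Moles of Ca²⁺ (1 mol Ca²⁺ ≡ 1 mol CaCO₃): 23,350 / 100.1 g/mol = 233.2 mol.
Mass of CaCl₂: 233.2 × 111 = 25,890 g.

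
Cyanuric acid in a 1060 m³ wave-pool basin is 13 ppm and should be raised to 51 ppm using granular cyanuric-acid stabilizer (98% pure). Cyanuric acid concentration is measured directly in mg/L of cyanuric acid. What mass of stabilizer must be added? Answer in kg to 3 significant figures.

Volume: 1060 m³ = 1,060,000 L.
CYA to add: (51 − 13) = 38 mg/L × 1,060,000 L = 40,280 g cyanuric acid.
At 98% purity: 40,280 / 0.98 = 41,100 g product.

41.1 kg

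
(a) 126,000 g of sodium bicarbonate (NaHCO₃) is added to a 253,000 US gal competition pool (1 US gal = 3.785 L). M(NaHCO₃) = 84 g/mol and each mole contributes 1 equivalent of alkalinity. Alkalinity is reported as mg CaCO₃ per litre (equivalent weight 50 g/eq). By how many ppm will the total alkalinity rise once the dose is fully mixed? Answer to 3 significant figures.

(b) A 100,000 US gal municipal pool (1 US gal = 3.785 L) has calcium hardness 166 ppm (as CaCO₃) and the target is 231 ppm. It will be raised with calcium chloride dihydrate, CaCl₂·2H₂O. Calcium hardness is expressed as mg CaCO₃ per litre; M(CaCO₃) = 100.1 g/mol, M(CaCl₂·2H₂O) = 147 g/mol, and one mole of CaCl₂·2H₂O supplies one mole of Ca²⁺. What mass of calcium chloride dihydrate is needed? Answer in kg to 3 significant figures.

(a) Volume: 253,000 US gal × 3.785 L/gal = 957,605 L.
(a) Moles of NaHCO₃: 126,000 g ÷ 84 g/mol = 1500 mol → 1500 eq of alkalinity.
(a) As CaCO₃: 1500 eq × 50 g/eq = 75,000 g.
(a) Rise: 75,000 g / 957,605 L × 1000 = 78.32 mg/L.

(b) Volume: 100,000 US gal × 3.785 L/gal = 378,500 L.
(b) Hardness to add: (231 − 166) = 65 mg/L as CaCO₃ × 378,500 L = 24,600 g as CaCO₃.
(b) Moles of Ca²⁺ (1 mol Ca²⁺ ≡ 1 mol CaCO₃): 24,600 / 100.1 g/mol = 245.8 mol.
(b) Mass of CaCl₂·2H₂O: 245.8 × 147 = 36,130 g.

(a) 78.3 ppm; (b) 36.1 kg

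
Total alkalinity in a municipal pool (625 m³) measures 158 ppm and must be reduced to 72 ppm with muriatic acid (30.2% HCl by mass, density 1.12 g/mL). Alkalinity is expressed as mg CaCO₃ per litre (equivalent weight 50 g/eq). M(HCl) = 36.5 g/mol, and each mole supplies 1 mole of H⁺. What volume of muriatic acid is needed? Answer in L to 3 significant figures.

116 L

Volume: 625 m³ = 625,000 L.
Alkalinity to neutralize: (158 − 72) = 86 mg/L as CaCO₃ × 625,000 L = 53,750 g as CaCO₃.
Equivalents of H⁺ required: 53,750 ÷ 50 g/eq = 1075 eq = 1075 mol HCl.
Mass of HCl: 1075 × 36.5 = 39,240 g.
Mass of 30.2% solution: 39,240 / 0.302 = 129,900 g.
Volume: 129,900 g ÷ 1.12 g/mL = 116,000 mL.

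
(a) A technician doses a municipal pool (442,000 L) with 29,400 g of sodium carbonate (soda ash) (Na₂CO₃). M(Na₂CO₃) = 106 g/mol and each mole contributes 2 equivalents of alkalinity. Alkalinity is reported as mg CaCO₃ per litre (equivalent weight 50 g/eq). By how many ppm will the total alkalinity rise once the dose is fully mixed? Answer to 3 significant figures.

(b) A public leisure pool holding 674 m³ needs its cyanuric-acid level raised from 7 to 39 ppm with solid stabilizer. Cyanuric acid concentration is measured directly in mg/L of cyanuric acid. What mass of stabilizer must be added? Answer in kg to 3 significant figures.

(a) Moles of Na₂CO₃: 29,400 g ÷ 106 g/mol = 277.4 mol → 554.7 eq of alkalinity.
(a) As CaCO₃: 554.7 eq × 50 g/eq = 27,740 g.
(a) Rise: 27,740 g / 442,000 L × 1000 = 62.75 mg/L.

(b) Volume: 674 m³ = 674,000 L.
(b) CYA to add: (39 − 7) = 32 mg/L × 674,000 L = 21,570 g cyanuric acid.

(a) 62.8 ppm; (b) 21.6 kg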